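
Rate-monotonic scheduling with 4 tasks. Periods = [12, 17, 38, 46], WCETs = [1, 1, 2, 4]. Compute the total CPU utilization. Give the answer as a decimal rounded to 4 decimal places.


Compute individual utilizations (exact fractions):
  Task 1: C/T = 1/12 (approx. 0.0833)
  Task 2: C/T = 1/17 (approx. 0.0588)
  Task 3: C/T = 2/38 = 1/19 (approx. 0.0526)
  Task 4: C/T = 4/46 = 2/23 (approx. 0.087)
Total utilization U = 1/12 + 1/17 + 1/19 + 2/23 = 25117/89148
Rounded to 4 decimal places: U = 0.2817
RM (Liu & Layland) bound for 4 tasks = 0.756828; compare with U = 25117/89148 (approx. 0.281745)
U <= bound, so schedulable by RM sufficient condition.

0.2817


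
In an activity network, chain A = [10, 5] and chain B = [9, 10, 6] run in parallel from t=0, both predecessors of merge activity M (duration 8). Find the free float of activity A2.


ES(A2) = sum of predecessors on chain A = 10
EF(A2) = ES + duration = 10 + 5 = 15
Successor of A2 is M. ES(M) = max(sum(A), sum(B)) = max(15, 25) = 25
Free float = ES(successor) - EF(current) = 25 - 15 = 10

10


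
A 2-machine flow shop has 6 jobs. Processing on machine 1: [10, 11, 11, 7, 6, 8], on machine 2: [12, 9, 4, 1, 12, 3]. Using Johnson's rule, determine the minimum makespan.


Apply Johnson's rule:
  Group 1 (a <= b): [(5, 6, 12), (1, 10, 12)]
  Group 2 (a > b): [(2, 11, 9), (3, 11, 4), (6, 8, 3), (4, 7, 1)]
Optimal job order: [5, 1, 2, 3, 6, 4]
Schedule:
  Job 5: M1 done at 6, M2 done at 18
  Job 1: M1 done at 16, M2 done at 30
  Job 2: M1 done at 27, M2 done at 39
  Job 3: M1 done at 38, M2 done at 43
  Job 6: M1 done at 46, M2 done at 49
  Job 4: M1 done at 53, M2 done at 54
Makespan = 54

54


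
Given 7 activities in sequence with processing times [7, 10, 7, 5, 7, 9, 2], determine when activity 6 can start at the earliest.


Activity 6 starts after activities 1 through 5 complete.
Predecessor durations: [7, 10, 7, 5, 7]
ES = 7 + 10 + 7 + 5 + 7 = 36

36


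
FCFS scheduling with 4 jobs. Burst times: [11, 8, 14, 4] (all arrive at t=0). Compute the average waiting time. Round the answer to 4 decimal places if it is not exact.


FCFS order (as given): [11, 8, 14, 4]
Waiting times:
  Job 1: wait = 0
  Job 2: wait = 11
  Job 3: wait = 19
  Job 4: wait = 33
Sum of waiting times = 63
Average waiting time = 63/4 = 15.75

15.75


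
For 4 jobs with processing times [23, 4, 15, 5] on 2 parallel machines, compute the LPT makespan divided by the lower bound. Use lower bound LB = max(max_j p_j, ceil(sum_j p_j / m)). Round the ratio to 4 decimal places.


LPT order: [23, 15, 5, 4]
Machine loads after assignment: [23, 24]
LPT makespan = 24
Lower bound = max(max_job, ceil(total/2)) = max(23, 24) = 24
Ratio = 24 / 24 = 1.0

1.0


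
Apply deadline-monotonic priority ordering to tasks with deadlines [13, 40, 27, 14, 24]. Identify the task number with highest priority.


Sort tasks by relative deadline (ascending):
  Task 1: deadline = 13
  Task 4: deadline = 14
  Task 5: deadline = 24
  Task 3: deadline = 27
  Task 2: deadline = 40
Priority order (highest first): [1, 4, 5, 3, 2]
Highest priority task = 1

1


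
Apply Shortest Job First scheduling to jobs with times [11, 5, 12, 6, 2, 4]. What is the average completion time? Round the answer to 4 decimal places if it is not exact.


SJF order (ascending): [2, 4, 5, 6, 11, 12]
Completion times:
  Job 1: burst=2, C=2
  Job 2: burst=4, C=6
  Job 3: burst=5, C=11
  Job 4: burst=6, C=17
  Job 5: burst=11, C=28
  Job 6: burst=12, C=40
Average completion = 104/6 = 17.3333

17.3333


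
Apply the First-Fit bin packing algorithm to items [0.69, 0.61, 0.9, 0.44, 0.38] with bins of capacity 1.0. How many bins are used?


Place items sequentially using First-Fit:
  Item 0.69 -> new Bin 1
  Item 0.61 -> new Bin 2
  Item 0.9 -> new Bin 3
  Item 0.44 -> new Bin 4
  Item 0.38 -> Bin 2 (now 0.99)
Total bins used = 4

4


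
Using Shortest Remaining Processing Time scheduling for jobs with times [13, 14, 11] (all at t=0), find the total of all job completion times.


Since all jobs arrive at t=0, SRPT equals SPT ordering.
SPT order: [11, 13, 14]
Completion times:
  Job 1: p=11, C=11
  Job 2: p=13, C=24
  Job 3: p=14, C=38
Total completion time = 11 + 24 + 38 = 73

73


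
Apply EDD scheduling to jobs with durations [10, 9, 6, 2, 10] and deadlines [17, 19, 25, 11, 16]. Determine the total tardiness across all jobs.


Sort by due date (EDD order): [(2, 11), (10, 16), (10, 17), (9, 19), (6, 25)]
Compute completion times and tardiness:
  Job 1: p=2, d=11, C=2, tardiness=max(0,2-11)=0
  Job 2: p=10, d=16, C=12, tardiness=max(0,12-16)=0
  Job 3: p=10, d=17, C=22, tardiness=max(0,22-17)=5
  Job 4: p=9, d=19, C=31, tardiness=max(0,31-19)=12
  Job 5: p=6, d=25, C=37, tardiness=max(0,37-25)=12
Total tardiness = 29

29


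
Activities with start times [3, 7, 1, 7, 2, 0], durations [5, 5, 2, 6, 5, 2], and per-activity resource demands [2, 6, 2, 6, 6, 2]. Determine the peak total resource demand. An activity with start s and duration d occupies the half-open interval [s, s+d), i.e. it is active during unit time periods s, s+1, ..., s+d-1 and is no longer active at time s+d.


Each activity i is active on [start_i, start_i + duration_i).
Compute total resource usage per time slot:
  t=0: active resources = [2], total = 2
  t=1: active resources = [2, 2], total = 4
  t=2: active resources = [2, 6], total = 8
  t=3: active resources = [2, 6], total = 8
  t=4: active resources = [2, 6], total = 8
  t=5: active resources = [2, 6], total = 8
  t=6: active resources = [2, 6], total = 8
  t=7: active resources = [2, 6, 6], total = 14
  t=8: active resources = [6, 6], total = 12
  t=9: active resources = [6, 6], total = 12
  t=10: active resources = [6, 6], total = 12
  t=11: active resources = [6, 6], total = 12
  t=12: active resources = [6], total = 6
Peak resource demand = 14

14


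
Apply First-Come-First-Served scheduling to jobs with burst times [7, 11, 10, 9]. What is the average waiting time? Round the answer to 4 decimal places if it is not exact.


FCFS order (as given): [7, 11, 10, 9]
Waiting times:
  Job 1: wait = 0
  Job 2: wait = 7
  Job 3: wait = 18
  Job 4: wait = 28
Sum of waiting times = 53
Average waiting time = 53/4 = 13.25

13.25


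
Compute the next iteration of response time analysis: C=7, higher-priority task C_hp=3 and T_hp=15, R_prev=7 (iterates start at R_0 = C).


R_next = C + ceil(R_prev / T_hp) * C_hp
ceil(7 / 15) = ceil(0.4667) = 1
Interference = 1 * 3 = 3
R_next = 7 + 3 = 10

10


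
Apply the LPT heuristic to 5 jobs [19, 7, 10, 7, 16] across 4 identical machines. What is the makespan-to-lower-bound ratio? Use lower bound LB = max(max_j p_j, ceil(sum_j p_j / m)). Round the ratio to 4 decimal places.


LPT order: [19, 16, 10, 7, 7]
Machine loads after assignment: [19, 16, 10, 14]
LPT makespan = 19
Lower bound = max(max_job, ceil(total/4)) = max(19, 15) = 19
Ratio = 19 / 19 = 1.0

1.0


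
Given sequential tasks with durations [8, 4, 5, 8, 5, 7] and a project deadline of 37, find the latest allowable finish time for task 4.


LF(activity 4) = deadline - sum of successor durations
Successors: activities 5 through 6 with durations [5, 7]
Sum of successor durations = 12
LF = 37 - 12 = 25

25


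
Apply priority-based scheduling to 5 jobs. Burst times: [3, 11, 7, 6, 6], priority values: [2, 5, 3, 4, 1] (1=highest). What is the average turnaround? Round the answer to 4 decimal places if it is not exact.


Sort by priority (ascending = highest first):
Order: [(1, 6), (2, 3), (3, 7), (4, 6), (5, 11)]
Completion times:
  Priority 1, burst=6, C=6
  Priority 2, burst=3, C=9
  Priority 3, burst=7, C=16
  Priority 4, burst=6, C=22
  Priority 5, burst=11, C=33
Average turnaround = 86/5 = 17.2

17.2


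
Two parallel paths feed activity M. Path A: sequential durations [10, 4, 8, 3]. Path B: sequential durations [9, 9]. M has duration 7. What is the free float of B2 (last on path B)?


ES(B2) = sum of predecessors on chain B = 9
EF(B2) = ES + duration = 9 + 9 = 18
Successor of B2 is M. ES(M) = max(sum(A), sum(B)) = max(25, 18) = 25
Free float = ES(successor) - EF(current) = 25 - 18 = 7

7


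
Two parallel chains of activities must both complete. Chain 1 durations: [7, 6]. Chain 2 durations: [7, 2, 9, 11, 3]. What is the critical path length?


Path A total = 7 + 6 = 13
Path B total = 7 + 2 + 9 + 11 + 3 = 32
Critical path = longest path = max(13, 32) = 32

32


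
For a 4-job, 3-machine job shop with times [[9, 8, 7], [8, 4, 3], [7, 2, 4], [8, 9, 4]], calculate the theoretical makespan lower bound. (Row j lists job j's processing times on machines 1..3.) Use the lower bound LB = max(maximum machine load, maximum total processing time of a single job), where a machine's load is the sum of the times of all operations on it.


Machine loads:
  Machine 1: 9 + 8 + 7 + 8 = 32
  Machine 2: 8 + 4 + 2 + 9 = 23
  Machine 3: 7 + 3 + 4 + 4 = 18
Max machine load = 32
Job totals:
  Job 1: 24
  Job 2: 15
  Job 3: 13
  Job 4: 21
Max job total = 24
Lower bound = max(32, 24) = 32

32


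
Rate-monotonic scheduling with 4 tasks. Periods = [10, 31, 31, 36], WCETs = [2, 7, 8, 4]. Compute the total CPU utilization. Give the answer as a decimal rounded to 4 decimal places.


Compute individual utilizations (exact fractions):
  Task 1: C/T = 2/10 = 1/5 (approx. 0.2)
  Task 2: C/T = 7/31 (approx. 0.2258)
  Task 3: C/T = 8/31 (approx. 0.2581)
  Task 4: C/T = 4/36 = 1/9 (approx. 0.1111)
Total utilization U = 1/5 + 7/31 + 8/31 + 1/9 = 1109/1395
Rounded to 4 decimal places: U = 0.7950
RM (Liu & Layland) bound for 4 tasks = 0.756828; compare with U = 1109/1395 (approx. 0.794982)
bound < U <= 1, so the RM sufficient condition is not met (inconclusive; an exact test such as response-time analysis is needed).

0.7950


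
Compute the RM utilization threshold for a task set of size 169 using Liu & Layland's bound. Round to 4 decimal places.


Compute 2^(1/169) = 1.0041098851
Subtract 1: 1.0041098851 - 1 = 0.0041098851
Multiply by n: 169 * 0.0041098851 = 0.6945705819
Round to 4 dp: 0.6946

0.6946


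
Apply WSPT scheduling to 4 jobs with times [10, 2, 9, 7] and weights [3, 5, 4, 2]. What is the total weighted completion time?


Compute p/w ratios and sort ascending (WSPT): [(2, 5), (9, 4), (10, 3), (7, 2)]
Compute weighted completion times:
  Job (p=2,w=5): C=2, w*C=5*2=10
  Job (p=9,w=4): C=11, w*C=4*11=44
  Job (p=10,w=3): C=21, w*C=3*21=63
  Job (p=7,w=2): C=28, w*C=2*28=56
Total weighted completion time = 173

173


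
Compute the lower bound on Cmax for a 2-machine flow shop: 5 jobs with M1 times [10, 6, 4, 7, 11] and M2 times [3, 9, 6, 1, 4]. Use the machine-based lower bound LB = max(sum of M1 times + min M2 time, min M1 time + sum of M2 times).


LB1 = sum(M1 times) + min(M2 times) = 38 + 1 = 39
LB2 = min(M1 times) + sum(M2 times) = 4 + 23 = 27
Lower bound = max(LB1, LB2) = max(39, 27) = 39

39


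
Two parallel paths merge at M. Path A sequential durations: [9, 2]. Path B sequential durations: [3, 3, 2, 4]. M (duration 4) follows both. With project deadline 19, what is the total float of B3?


Forward pass: ES(B3) = sum of predecessors on chain B = 6
EF = ES + duration = 6 + 2 = 8
Backward pass: LF(M) = deadline = 19; LS(M) = 19 - 4 = 15
LF(B3) = LS(M) - sum(successors on chain B) = 15 - 4 = 11
LS = LF - duration = 11 - 2 = 9
Total float = LS - ES = 9 - 6 = 3

3


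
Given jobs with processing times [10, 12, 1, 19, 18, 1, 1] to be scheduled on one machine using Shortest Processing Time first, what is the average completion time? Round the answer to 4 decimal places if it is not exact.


Sort jobs by processing time (SPT order): [1, 1, 1, 10, 12, 18, 19]
Compute completion times sequentially:
  Job 1: processing = 1, completes at 1
  Job 2: processing = 1, completes at 2
  Job 3: processing = 1, completes at 3
  Job 4: processing = 10, completes at 13
  Job 5: processing = 12, completes at 25
  Job 6: processing = 18, completes at 43
  Job 7: processing = 19, completes at 62
Sum of completion times = 149
Average completion time = 149/7 = 21.2857

21.2857


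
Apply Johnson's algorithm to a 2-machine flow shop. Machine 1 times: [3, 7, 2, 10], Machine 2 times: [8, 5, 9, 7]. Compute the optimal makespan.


Apply Johnson's rule:
  Group 1 (a <= b): [(3, 2, 9), (1, 3, 8)]
  Group 2 (a > b): [(4, 10, 7), (2, 7, 5)]
Optimal job order: [3, 1, 4, 2]
Schedule:
  Job 3: M1 done at 2, M2 done at 11
  Job 1: M1 done at 5, M2 done at 19
  Job 4: M1 done at 15, M2 done at 26
  Job 2: M1 done at 22, M2 done at 31
Makespan = 31

31


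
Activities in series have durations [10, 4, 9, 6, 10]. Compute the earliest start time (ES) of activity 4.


Activity 4 starts after activities 1 through 3 complete.
Predecessor durations: [10, 4, 9]
ES = 10 + 4 + 9 = 23

23


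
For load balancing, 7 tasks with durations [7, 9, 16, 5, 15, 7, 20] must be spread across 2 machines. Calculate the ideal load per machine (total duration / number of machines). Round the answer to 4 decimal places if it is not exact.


Total processing time = 7 + 9 + 16 + 5 + 15 + 7 + 20 = 79
Number of machines = 2
Ideal balanced load = 79 / 2 = 39.5

39.5


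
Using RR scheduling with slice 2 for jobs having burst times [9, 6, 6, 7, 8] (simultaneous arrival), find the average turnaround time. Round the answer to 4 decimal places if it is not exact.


Time quantum = 2
Execution trace:
  J1 runs 2 units, time = 2
  J2 runs 2 units, time = 4
  J3 runs 2 units, time = 6
  J4 runs 2 units, time = 8
  J5 runs 2 units, time = 10
  J1 runs 2 units, time = 12
  J2 runs 2 units, time = 14
  J3 runs 2 units, time = 16
  J4 runs 2 units, time = 18
  J5 runs 2 units, time = 20
  J1 runs 2 units, time = 22
  J2 runs 2 units, time = 24
  J3 runs 2 units, time = 26
  J4 runs 2 units, time = 28
  J5 runs 2 units, time = 30
  J1 runs 2 units, time = 32
  J4 runs 1 units, time = 33
  J5 runs 2 units, time = 35
  J1 runs 1 units, time = 36
Finish times: [36, 24, 26, 33, 35]
Average turnaround = 154/5 = 30.8

30.8


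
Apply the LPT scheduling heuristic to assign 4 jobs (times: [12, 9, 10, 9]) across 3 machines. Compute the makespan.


Sort jobs in decreasing order (LPT): [12, 10, 9, 9]
Assign each job to the least loaded machine:
  Machine 1: jobs [12], load = 12
  Machine 2: jobs [10], load = 10
  Machine 3: jobs [9, 9], load = 18
Makespan = max load = 18

18


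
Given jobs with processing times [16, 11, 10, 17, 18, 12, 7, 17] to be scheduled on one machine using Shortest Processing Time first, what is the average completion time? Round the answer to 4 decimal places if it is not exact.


Sort jobs by processing time (SPT order): [7, 10, 11, 12, 16, 17, 17, 18]
Compute completion times sequentially:
  Job 1: processing = 7, completes at 7
  Job 2: processing = 10, completes at 17
  Job 3: processing = 11, completes at 28
  Job 4: processing = 12, completes at 40
  Job 5: processing = 16, completes at 56
  Job 6: processing = 17, completes at 73
  Job 7: processing = 17, completes at 90
  Job 8: processing = 18, completes at 108
Sum of completion times = 419
Average completion time = 419/8 = 52.375

52.375


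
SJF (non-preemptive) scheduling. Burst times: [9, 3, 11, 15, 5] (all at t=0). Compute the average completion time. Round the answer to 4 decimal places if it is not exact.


SJF order (ascending): [3, 5, 9, 11, 15]
Completion times:
  Job 1: burst=3, C=3
  Job 2: burst=5, C=8
  Job 3: burst=9, C=17
  Job 4: burst=11, C=28
  Job 5: burst=15, C=43
Average completion = 99/5 = 19.8

19.8


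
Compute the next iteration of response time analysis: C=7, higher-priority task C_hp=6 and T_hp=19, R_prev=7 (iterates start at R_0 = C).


R_next = C + ceil(R_prev / T_hp) * C_hp
ceil(7 / 19) = ceil(0.3684) = 1
Interference = 1 * 6 = 6
R_next = 7 + 6 = 13

13


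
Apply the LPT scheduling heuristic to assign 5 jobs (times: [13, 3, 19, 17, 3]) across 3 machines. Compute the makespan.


Sort jobs in decreasing order (LPT): [19, 17, 13, 3, 3]
Assign each job to the least loaded machine:
  Machine 1: jobs [19], load = 19
  Machine 2: jobs [17], load = 17
  Machine 3: jobs [13, 3, 3], load = 19
Makespan = max load = 19

19


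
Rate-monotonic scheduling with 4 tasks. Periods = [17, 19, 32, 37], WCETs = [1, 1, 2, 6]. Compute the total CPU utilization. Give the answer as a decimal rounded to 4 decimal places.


Compute individual utilizations (exact fractions):
  Task 1: C/T = 1/17 (approx. 0.0588)
  Task 2: C/T = 1/19 (approx. 0.0526)
  Task 3: C/T = 2/32 = 1/16 (approx. 0.0625)
  Task 4: C/T = 6/37 (approx. 0.1622)
Total utilization U = 1/17 + 1/19 + 1/16 + 6/37 = 64271/191216
Rounded to 4 decimal places: U = 0.3361
RM (Liu & Layland) bound for 4 tasks = 0.756828; compare with U = 64271/191216 (approx. 0.336117)
U <= bound, so schedulable by RM sufficient condition.

0.3361


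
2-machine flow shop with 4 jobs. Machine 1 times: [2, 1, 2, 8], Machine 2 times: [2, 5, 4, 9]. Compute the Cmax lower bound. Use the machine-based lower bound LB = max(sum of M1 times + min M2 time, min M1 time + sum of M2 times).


LB1 = sum(M1 times) + min(M2 times) = 13 + 2 = 15
LB2 = min(M1 times) + sum(M2 times) = 1 + 20 = 21
Lower bound = max(LB1, LB2) = max(15, 21) = 21

21


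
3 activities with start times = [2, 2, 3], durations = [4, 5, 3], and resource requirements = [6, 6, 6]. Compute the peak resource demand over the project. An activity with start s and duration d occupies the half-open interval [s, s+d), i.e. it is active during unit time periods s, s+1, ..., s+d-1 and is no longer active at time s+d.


Each activity i is active on [start_i, start_i + duration_i).
Compute total resource usage per time slot:
  t=0: active resources = [], total = 0
  t=1: active resources = [], total = 0
  t=2: active resources = [6, 6], total = 12
  t=3: active resources = [6, 6, 6], total = 18
  t=4: active resources = [6, 6, 6], total = 18
  t=5: active resources = [6, 6, 6], total = 18
  t=6: active resources = [6], total = 6
Peak resource demand = 18

18


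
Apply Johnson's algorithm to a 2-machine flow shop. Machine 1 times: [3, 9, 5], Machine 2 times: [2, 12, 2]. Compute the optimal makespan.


Apply Johnson's rule:
  Group 1 (a <= b): [(2, 9, 12)]
  Group 2 (a > b): [(1, 3, 2), (3, 5, 2)]
Optimal job order: [2, 1, 3]
Schedule:
  Job 2: M1 done at 9, M2 done at 21
  Job 1: M1 done at 12, M2 done at 23
  Job 3: M1 done at 17, M2 done at 25
Makespan = 25

25


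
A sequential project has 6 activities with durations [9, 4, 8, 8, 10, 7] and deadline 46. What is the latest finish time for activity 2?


LF(activity 2) = deadline - sum of successor durations
Successors: activities 3 through 6 with durations [8, 8, 10, 7]
Sum of successor durations = 33
LF = 46 - 33 = 13

13


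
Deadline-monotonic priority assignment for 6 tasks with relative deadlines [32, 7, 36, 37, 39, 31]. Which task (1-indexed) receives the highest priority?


Sort tasks by relative deadline (ascending):
  Task 2: deadline = 7
  Task 6: deadline = 31
  Task 1: deadline = 32
  Task 3: deadline = 36
  Task 4: deadline = 37
  Task 5: deadline = 39
Priority order (highest first): [2, 6, 1, 3, 4, 5]
Highest priority task = 2

2


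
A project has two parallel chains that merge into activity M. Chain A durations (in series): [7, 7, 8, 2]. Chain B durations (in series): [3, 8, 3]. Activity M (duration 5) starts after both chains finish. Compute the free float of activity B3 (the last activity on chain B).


ES(B3) = sum of predecessors on chain B = 11
EF(B3) = ES + duration = 11 + 3 = 14
Successor of B3 is M. ES(M) = max(sum(A), sum(B)) = max(24, 14) = 24
Free float = ES(successor) - EF(current) = 24 - 14 = 10

10


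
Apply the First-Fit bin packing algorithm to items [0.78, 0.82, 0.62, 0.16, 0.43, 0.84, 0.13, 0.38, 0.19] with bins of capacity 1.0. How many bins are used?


Place items sequentially using First-Fit:
  Item 0.78 -> new Bin 1
  Item 0.82 -> new Bin 2
  Item 0.62 -> new Bin 3
  Item 0.16 -> Bin 1 (now 0.94)
  Item 0.43 -> new Bin 4
  Item 0.84 -> new Bin 5
  Item 0.13 -> Bin 2 (now 0.95)
  Item 0.38 -> Bin 3 (now 1.0)
  Item 0.19 -> Bin 4 (now 0.62)
Total bins used = 5

5


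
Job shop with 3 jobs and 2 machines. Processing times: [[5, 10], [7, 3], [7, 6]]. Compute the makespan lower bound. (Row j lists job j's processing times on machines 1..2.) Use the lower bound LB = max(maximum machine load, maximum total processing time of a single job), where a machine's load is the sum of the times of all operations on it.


Machine loads:
  Machine 1: 5 + 7 + 7 = 19
  Machine 2: 10 + 3 + 6 = 19
Max machine load = 19
Job totals:
  Job 1: 15
  Job 2: 10
  Job 3: 13
Max job total = 15
Lower bound = max(19, 15) = 19

19


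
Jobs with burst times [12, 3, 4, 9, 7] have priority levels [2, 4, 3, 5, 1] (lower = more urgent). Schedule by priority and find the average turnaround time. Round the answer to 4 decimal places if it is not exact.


Sort by priority (ascending = highest first):
Order: [(1, 7), (2, 12), (3, 4), (4, 3), (5, 9)]
Completion times:
  Priority 1, burst=7, C=7
  Priority 2, burst=12, C=19
  Priority 3, burst=4, C=23
  Priority 4, burst=3, C=26
  Priority 5, burst=9, C=35
Average turnaround = 110/5 = 22.0

22.0


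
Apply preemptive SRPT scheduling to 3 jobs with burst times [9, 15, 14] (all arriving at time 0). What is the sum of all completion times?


Since all jobs arrive at t=0, SRPT equals SPT ordering.
SPT order: [9, 14, 15]
Completion times:
  Job 1: p=9, C=9
  Job 2: p=14, C=23
  Job 3: p=15, C=38
Total completion time = 9 + 23 + 38 = 70

70


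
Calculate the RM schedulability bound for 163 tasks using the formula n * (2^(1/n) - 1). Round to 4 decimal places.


Compute 2^(1/163) = 1.0042614911
Subtract 1: 1.0042614911 - 1 = 0.0042614911
Multiply by n: 163 * 0.0042614911 = 0.6946230493
Round to 4 dp: 0.6946

0.6946


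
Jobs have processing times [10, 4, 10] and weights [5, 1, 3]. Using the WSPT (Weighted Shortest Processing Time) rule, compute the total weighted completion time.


Compute p/w ratios and sort ascending (WSPT): [(10, 5), (10, 3), (4, 1)]
Compute weighted completion times:
  Job (p=10,w=5): C=10, w*C=5*10=50
  Job (p=10,w=3): C=20, w*C=3*20=60
  Job (p=4,w=1): C=24, w*C=1*24=24
Total weighted completion time = 134

134


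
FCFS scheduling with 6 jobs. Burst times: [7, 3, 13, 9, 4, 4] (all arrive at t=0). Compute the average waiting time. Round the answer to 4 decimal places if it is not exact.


FCFS order (as given): [7, 3, 13, 9, 4, 4]
Waiting times:
  Job 1: wait = 0
  Job 2: wait = 7
  Job 3: wait = 10
  Job 4: wait = 23
  Job 5: wait = 32
  Job 6: wait = 36
Sum of waiting times = 108
Average waiting time = 108/6 = 18.0

18.0


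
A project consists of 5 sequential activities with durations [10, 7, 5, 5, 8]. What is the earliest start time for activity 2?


Activity 2 starts after activities 1 through 1 complete.
Predecessor durations: [10]
ES = 10 = 10

10


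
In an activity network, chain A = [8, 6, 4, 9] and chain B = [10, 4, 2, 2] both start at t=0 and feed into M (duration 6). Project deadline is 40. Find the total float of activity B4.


Forward pass: ES(B4) = sum of predecessors on chain B = 16
EF = ES + duration = 16 + 2 = 18
Backward pass: LF(M) = deadline = 40; LS(M) = 40 - 6 = 34
LF(B4) = LS(M) - sum(successors on chain B) = 34 - 0 = 34
LS = LF - duration = 34 - 2 = 32
Total float = LS - ES = 32 - 16 = 16

16


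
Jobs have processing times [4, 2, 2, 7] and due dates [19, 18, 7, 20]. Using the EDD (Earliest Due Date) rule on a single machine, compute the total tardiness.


Sort by due date (EDD order): [(2, 7), (2, 18), (4, 19), (7, 20)]
Compute completion times and tardiness:
  Job 1: p=2, d=7, C=2, tardiness=max(0,2-7)=0
  Job 2: p=2, d=18, C=4, tardiness=max(0,4-18)=0
  Job 3: p=4, d=19, C=8, tardiness=max(0,8-19)=0
  Job 4: p=7, d=20, C=15, tardiness=max(0,15-20)=0
Total tardiness = 0

0


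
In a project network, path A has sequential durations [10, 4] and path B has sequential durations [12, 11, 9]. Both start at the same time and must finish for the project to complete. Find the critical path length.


Path A total = 10 + 4 = 14
Path B total = 12 + 11 + 9 = 32
Critical path = longest path = max(14, 32) = 32

32


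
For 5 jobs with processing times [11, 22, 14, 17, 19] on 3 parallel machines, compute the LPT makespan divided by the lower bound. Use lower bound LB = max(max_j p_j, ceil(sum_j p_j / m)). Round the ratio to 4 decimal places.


LPT order: [22, 19, 17, 14, 11]
Machine loads after assignment: [22, 30, 31]
LPT makespan = 31
Lower bound = max(max_job, ceil(total/3)) = max(22, 28) = 28
Ratio = 31 / 28 = 1.1071

1.1071


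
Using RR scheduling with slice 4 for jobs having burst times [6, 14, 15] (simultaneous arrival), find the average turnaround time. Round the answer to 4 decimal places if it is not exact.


Time quantum = 4
Execution trace:
  J1 runs 4 units, time = 4
  J2 runs 4 units, time = 8
  J3 runs 4 units, time = 12
  J1 runs 2 units, time = 14
  J2 runs 4 units, time = 18
  J3 runs 4 units, time = 22
  J2 runs 4 units, time = 26
  J3 runs 4 units, time = 30
  J2 runs 2 units, time = 32
  J3 runs 3 units, time = 35
Finish times: [14, 32, 35]
Average turnaround = 81/3 = 27.0

27.0


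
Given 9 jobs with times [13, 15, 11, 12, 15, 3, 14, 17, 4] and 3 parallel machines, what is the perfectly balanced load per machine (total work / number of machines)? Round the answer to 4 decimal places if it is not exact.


Total processing time = 13 + 15 + 11 + 12 + 15 + 3 + 14 + 17 + 4 = 104
Number of machines = 3
Ideal balanced load = 104 / 3 = 34.6667

34.6667


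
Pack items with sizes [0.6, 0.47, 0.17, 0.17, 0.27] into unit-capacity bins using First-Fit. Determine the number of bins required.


Place items sequentially using First-Fit:
  Item 0.6 -> new Bin 1
  Item 0.47 -> new Bin 2
  Item 0.17 -> Bin 1 (now 0.77)
  Item 0.17 -> Bin 1 (now 0.94)
  Item 0.27 -> Bin 2 (now 0.74)
Total bins used = 2

2


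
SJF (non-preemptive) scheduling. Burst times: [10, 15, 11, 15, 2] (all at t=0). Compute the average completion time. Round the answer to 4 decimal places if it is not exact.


SJF order (ascending): [2, 10, 11, 15, 15]
Completion times:
  Job 1: burst=2, C=2
  Job 2: burst=10, C=12
  Job 3: burst=11, C=23
  Job 4: burst=15, C=38
  Job 5: burst=15, C=53
Average completion = 128/5 = 25.6

25.6


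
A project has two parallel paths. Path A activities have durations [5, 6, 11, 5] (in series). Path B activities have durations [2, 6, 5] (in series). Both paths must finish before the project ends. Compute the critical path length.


Path A total = 5 + 6 + 11 + 5 = 27
Path B total = 2 + 6 + 5 = 13
Critical path = longest path = max(27, 13) = 27

27


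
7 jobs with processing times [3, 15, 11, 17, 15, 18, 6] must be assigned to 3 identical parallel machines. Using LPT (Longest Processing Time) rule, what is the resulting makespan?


Sort jobs in decreasing order (LPT): [18, 17, 15, 15, 11, 6, 3]
Assign each job to the least loaded machine:
  Machine 1: jobs [18, 6, 3], load = 27
  Machine 2: jobs [17, 11], load = 28
  Machine 3: jobs [15, 15], load = 30
Makespan = max load = 30

30


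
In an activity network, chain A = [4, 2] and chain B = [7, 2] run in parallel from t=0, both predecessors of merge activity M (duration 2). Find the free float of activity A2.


ES(A2) = sum of predecessors on chain A = 4
EF(A2) = ES + duration = 4 + 2 = 6
Successor of A2 is M. ES(M) = max(sum(A), sum(B)) = max(6, 9) = 9
Free float = ES(successor) - EF(current) = 9 - 6 = 3

3


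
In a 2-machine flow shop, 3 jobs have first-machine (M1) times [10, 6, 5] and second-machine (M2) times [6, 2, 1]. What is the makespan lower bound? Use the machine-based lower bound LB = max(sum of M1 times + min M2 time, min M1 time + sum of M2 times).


LB1 = sum(M1 times) + min(M2 times) = 21 + 1 = 22
LB2 = min(M1 times) + sum(M2 times) = 5 + 9 = 14
Lower bound = max(LB1, LB2) = max(22, 14) = 22

22


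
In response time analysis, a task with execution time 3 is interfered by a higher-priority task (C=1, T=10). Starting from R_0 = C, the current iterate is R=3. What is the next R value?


R_next = C + ceil(R_prev / T_hp) * C_hp
ceil(3 / 10) = ceil(0.3) = 1
Interference = 1 * 1 = 1
R_next = 3 + 1 = 4

4


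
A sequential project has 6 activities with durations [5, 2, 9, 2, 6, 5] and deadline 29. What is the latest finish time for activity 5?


LF(activity 5) = deadline - sum of successor durations
Successors: activities 6 through 6 with durations [5]
Sum of successor durations = 5
LF = 29 - 5 = 24

24


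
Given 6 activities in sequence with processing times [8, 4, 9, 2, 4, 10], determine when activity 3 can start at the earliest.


Activity 3 starts after activities 1 through 2 complete.
Predecessor durations: [8, 4]
ES = 8 + 4 = 12

12


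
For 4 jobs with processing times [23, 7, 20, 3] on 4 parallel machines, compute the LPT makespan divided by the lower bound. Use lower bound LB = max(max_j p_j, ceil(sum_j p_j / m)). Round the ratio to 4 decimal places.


LPT order: [23, 20, 7, 3]
Machine loads after assignment: [23, 20, 7, 3]
LPT makespan = 23
Lower bound = max(max_job, ceil(total/4)) = max(23, 14) = 23
Ratio = 23 / 23 = 1.0

1.0


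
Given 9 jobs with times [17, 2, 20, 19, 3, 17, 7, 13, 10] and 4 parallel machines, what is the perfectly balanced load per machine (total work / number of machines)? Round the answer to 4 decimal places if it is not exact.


Total processing time = 17 + 2 + 20 + 19 + 3 + 17 + 7 + 13 + 10 = 108
Number of machines = 4
Ideal balanced load = 108 / 4 = 27.0

27.0


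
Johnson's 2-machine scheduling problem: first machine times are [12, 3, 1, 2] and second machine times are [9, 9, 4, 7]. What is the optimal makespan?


Apply Johnson's rule:
  Group 1 (a <= b): [(3, 1, 4), (4, 2, 7), (2, 3, 9)]
  Group 2 (a > b): [(1, 12, 9)]
Optimal job order: [3, 4, 2, 1]
Schedule:
  Job 3: M1 done at 1, M2 done at 5
  Job 4: M1 done at 3, M2 done at 12
  Job 2: M1 done at 6, M2 done at 21
  Job 1: M1 done at 18, M2 done at 30
Makespan = 30

30


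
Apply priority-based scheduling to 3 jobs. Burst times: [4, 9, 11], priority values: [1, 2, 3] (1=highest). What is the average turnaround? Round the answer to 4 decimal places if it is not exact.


Sort by priority (ascending = highest first):
Order: [(1, 4), (2, 9), (3, 11)]
Completion times:
  Priority 1, burst=4, C=4
  Priority 2, burst=9, C=13
  Priority 3, burst=11, C=24
Average turnaround = 41/3 = 13.6667

13.6667


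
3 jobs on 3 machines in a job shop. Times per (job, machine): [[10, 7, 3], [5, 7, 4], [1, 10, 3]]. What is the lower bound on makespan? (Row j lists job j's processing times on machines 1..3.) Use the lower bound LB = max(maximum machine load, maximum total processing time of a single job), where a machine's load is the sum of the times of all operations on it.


Machine loads:
  Machine 1: 10 + 5 + 1 = 16
  Machine 2: 7 + 7 + 10 = 24
  Machine 3: 3 + 4 + 3 = 10
Max machine load = 24
Job totals:
  Job 1: 20
  Job 2: 16
  Job 3: 14
Max job total = 20
Lower bound = max(24, 20) = 24

24


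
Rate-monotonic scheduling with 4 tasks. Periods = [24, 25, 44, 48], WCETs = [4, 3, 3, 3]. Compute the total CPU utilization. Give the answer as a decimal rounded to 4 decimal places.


Compute individual utilizations (exact fractions):
  Task 1: C/T = 4/24 = 1/6 (approx. 0.1667)
  Task 2: C/T = 3/25 (approx. 0.12)
  Task 3: C/T = 3/44 (approx. 0.0682)
  Task 4: C/T = 3/48 = 1/16 (approx. 0.0625)
Total utilization U = 1/6 + 3/25 + 3/44 + 1/16 = 5509/13200
Rounded to 4 decimal places: U = 0.4173
RM (Liu & Layland) bound for 4 tasks = 0.756828; compare with U = 5509/13200 (approx. 0.417348)
U <= bound, so schedulable by RM sufficient condition.

0.4173


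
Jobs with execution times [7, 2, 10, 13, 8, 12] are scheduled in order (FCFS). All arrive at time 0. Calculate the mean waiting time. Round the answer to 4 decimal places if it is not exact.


FCFS order (as given): [7, 2, 10, 13, 8, 12]
Waiting times:
  Job 1: wait = 0
  Job 2: wait = 7
  Job 3: wait = 9
  Job 4: wait = 19
  Job 5: wait = 32
  Job 6: wait = 40
Sum of waiting times = 107
Average waiting time = 107/6 = 17.8333

17.8333


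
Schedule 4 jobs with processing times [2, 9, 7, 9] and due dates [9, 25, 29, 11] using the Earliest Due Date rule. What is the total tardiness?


Sort by due date (EDD order): [(2, 9), (9, 11), (9, 25), (7, 29)]
Compute completion times and tardiness:
  Job 1: p=2, d=9, C=2, tardiness=max(0,2-9)=0
  Job 2: p=9, d=11, C=11, tardiness=max(0,11-11)=0
  Job 3: p=9, d=25, C=20, tardiness=max(0,20-25)=0
  Job 4: p=7, d=29, C=27, tardiness=max(0,27-29)=0
Total tardiness = 0

0


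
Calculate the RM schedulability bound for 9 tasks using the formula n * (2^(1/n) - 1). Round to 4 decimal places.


Compute 2^(1/9) = 1.0800597389
Subtract 1: 1.0800597389 - 1 = 0.0800597389
Multiply by n: 9 * 0.0800597389 = 0.7205376501
Round to 4 dp: 0.7205

0.7205


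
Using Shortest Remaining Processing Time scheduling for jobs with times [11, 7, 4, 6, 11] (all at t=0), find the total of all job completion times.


Since all jobs arrive at t=0, SRPT equals SPT ordering.
SPT order: [4, 6, 7, 11, 11]
Completion times:
  Job 1: p=4, C=4
  Job 2: p=6, C=10
  Job 3: p=7, C=17
  Job 4: p=11, C=28
  Job 5: p=11, C=39
Total completion time = 4 + 10 + 17 + 28 + 39 = 98

98


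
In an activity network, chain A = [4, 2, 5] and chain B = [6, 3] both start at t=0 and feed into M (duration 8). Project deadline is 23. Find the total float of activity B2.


Forward pass: ES(B2) = sum of predecessors on chain B = 6
EF = ES + duration = 6 + 3 = 9
Backward pass: LF(M) = deadline = 23; LS(M) = 23 - 8 = 15
LF(B2) = LS(M) - sum(successors on chain B) = 15 - 0 = 15
LS = LF - duration = 15 - 3 = 12
Total float = LS - ES = 12 - 6 = 6

6


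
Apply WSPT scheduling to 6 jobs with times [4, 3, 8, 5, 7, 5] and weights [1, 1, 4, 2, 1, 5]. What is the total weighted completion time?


Compute p/w ratios and sort ascending (WSPT): [(5, 5), (8, 4), (5, 2), (3, 1), (4, 1), (7, 1)]
Compute weighted completion times:
  Job (p=5,w=5): C=5, w*C=5*5=25
  Job (p=8,w=4): C=13, w*C=4*13=52
  Job (p=5,w=2): C=18, w*C=2*18=36
  Job (p=3,w=1): C=21, w*C=1*21=21
  Job (p=4,w=1): C=25, w*C=1*25=25
  Job (p=7,w=1): C=32, w*C=1*32=32
Total weighted completion time = 191

191


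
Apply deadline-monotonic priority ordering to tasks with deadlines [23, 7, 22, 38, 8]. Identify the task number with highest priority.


Sort tasks by relative deadline (ascending):
  Task 2: deadline = 7
  Task 5: deadline = 8
  Task 3: deadline = 22
  Task 1: deadline = 23
  Task 4: deadline = 38
Priority order (highest first): [2, 5, 3, 1, 4]
Highest priority task = 2

2


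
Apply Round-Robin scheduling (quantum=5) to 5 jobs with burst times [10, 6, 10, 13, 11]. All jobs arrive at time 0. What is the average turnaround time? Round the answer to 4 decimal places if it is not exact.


Time quantum = 5
Execution trace:
  J1 runs 5 units, time = 5
  J2 runs 5 units, time = 10
  J3 runs 5 units, time = 15
  J4 runs 5 units, time = 20
  J5 runs 5 units, time = 25
  J1 runs 5 units, time = 30
  J2 runs 1 units, time = 31
  J3 runs 5 units, time = 36
  J4 runs 5 units, time = 41
  J5 runs 5 units, time = 46
  J4 runs 3 units, time = 49
  J5 runs 1 units, time = 50
Finish times: [30, 31, 36, 49, 50]
Average turnaround = 196/5 = 39.2

39.2


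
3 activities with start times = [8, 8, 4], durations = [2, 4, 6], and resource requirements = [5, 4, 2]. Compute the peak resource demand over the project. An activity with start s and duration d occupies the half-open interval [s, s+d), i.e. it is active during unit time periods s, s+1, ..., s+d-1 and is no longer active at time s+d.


Each activity i is active on [start_i, start_i + duration_i).
Compute total resource usage per time slot:
  t=0: active resources = [], total = 0
  t=1: active resources = [], total = 0
  t=2: active resources = [], total = 0
  t=3: active resources = [], total = 0
  t=4: active resources = [2], total = 2
  t=5: active resources = [2], total = 2
  t=6: active resources = [2], total = 2
  t=7: active resources = [2], total = 2
  t=8: active resources = [5, 4, 2], total = 11
  t=9: active resources = [5, 4, 2], total = 11
  t=10: active resources = [4], total = 4
  t=11: active resources = [4], total = 4
Peak resource demand = 11

11


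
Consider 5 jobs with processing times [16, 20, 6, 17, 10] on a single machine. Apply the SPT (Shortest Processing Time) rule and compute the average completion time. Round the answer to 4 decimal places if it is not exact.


Sort jobs by processing time (SPT order): [6, 10, 16, 17, 20]
Compute completion times sequentially:
  Job 1: processing = 6, completes at 6
  Job 2: processing = 10, completes at 16
  Job 3: processing = 16, completes at 32
  Job 4: processing = 17, completes at 49
  Job 5: processing = 20, completes at 69
Sum of completion times = 172
Average completion time = 172/5 = 34.4

34.4


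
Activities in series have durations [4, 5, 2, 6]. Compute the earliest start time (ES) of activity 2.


Activity 2 starts after activities 1 through 1 complete.
Predecessor durations: [4]
ES = 4 = 4

4


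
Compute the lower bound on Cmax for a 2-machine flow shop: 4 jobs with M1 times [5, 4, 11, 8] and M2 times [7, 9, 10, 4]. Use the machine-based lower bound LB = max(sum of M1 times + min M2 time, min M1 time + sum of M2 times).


LB1 = sum(M1 times) + min(M2 times) = 28 + 4 = 32
LB2 = min(M1 times) + sum(M2 times) = 4 + 30 = 34
Lower bound = max(LB1, LB2) = max(32, 34) = 34

34


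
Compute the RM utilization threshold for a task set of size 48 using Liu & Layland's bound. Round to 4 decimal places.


Compute 2^(1/48) = 1.0145453349
Subtract 1: 1.0145453349 - 1 = 0.0145453349
Multiply by n: 48 * 0.0145453349 = 0.6981760752
Round to 4 dp: 0.6982

0.6982


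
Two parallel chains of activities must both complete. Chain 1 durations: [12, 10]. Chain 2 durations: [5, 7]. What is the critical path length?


Path A total = 12 + 10 = 22
Path B total = 5 + 7 = 12
Critical path = longest path = max(22, 12) = 22

22


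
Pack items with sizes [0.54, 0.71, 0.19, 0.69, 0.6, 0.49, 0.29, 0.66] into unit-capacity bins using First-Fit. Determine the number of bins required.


Place items sequentially using First-Fit:
  Item 0.54 -> new Bin 1
  Item 0.71 -> new Bin 2
  Item 0.19 -> Bin 1 (now 0.73)
  Item 0.69 -> new Bin 3
  Item 0.6 -> new Bin 4
  Item 0.49 -> new Bin 5
  Item 0.29 -> Bin 2 (now 1.0)
  Item 0.66 -> new Bin 6
Total bins used = 6

6


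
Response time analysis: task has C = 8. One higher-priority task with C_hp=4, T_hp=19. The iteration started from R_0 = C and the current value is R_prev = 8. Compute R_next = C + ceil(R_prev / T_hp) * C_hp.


R_next = C + ceil(R_prev / T_hp) * C_hp
ceil(8 / 19) = ceil(0.4211) = 1
Interference = 1 * 4 = 4
R_next = 8 + 4 = 12

12


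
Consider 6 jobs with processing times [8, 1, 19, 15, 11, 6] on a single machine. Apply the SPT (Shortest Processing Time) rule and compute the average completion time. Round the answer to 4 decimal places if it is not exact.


Sort jobs by processing time (SPT order): [1, 6, 8, 11, 15, 19]
Compute completion times sequentially:
  Job 1: processing = 1, completes at 1
  Job 2: processing = 6, completes at 7
  Job 3: processing = 8, completes at 15
  Job 4: processing = 11, completes at 26
  Job 5: processing = 15, completes at 41
  Job 6: processing = 19, completes at 60
Sum of completion times = 150
Average completion time = 150/6 = 25.0

25.0


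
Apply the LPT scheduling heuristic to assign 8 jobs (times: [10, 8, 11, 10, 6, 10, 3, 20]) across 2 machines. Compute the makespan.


Sort jobs in decreasing order (LPT): [20, 11, 10, 10, 10, 8, 6, 3]
Assign each job to the least loaded machine:
  Machine 1: jobs [20, 10, 8], load = 38
  Machine 2: jobs [11, 10, 10, 6, 3], load = 40
Makespan = max load = 40

40
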